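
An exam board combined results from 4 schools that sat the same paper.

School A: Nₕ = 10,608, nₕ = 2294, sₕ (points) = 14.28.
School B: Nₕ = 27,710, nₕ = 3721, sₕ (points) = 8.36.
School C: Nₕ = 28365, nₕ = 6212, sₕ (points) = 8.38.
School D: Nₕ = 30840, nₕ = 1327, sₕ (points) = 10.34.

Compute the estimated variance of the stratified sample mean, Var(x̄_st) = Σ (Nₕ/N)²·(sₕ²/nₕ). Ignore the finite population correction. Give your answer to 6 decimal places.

0.011582

N = 97523; Wₕ = Nₕ/N.
school A: (10608/97523)²·14.28²/2294 = 0.001051758
school B: (27710/97523)²·8.36²/3721 = 0.001516393
school C: (28365/97523)²·8.38²/6212 = 0.000956331
school D: (30840/97523)²·10.34²/1327 = 0.008057212
Sum = 0.011581694 → 0.011582.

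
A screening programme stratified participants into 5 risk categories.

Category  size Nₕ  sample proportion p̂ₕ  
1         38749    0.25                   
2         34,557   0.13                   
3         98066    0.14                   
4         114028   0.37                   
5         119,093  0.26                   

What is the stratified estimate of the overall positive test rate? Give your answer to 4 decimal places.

0.2499

N = 38749 + 34557 + 98066 + 114028 + 119093 = 404493.
Overall proportion = Σ (Nₕ/N)·p̂ₕ.
Σ Nₕp̂ₕ = 9687.25 + 4492.41 + 13729.24 + 42190.36 + 30964.18 = 101063.44.
101063.44 / 404493 = 0.249852... → 0.2499.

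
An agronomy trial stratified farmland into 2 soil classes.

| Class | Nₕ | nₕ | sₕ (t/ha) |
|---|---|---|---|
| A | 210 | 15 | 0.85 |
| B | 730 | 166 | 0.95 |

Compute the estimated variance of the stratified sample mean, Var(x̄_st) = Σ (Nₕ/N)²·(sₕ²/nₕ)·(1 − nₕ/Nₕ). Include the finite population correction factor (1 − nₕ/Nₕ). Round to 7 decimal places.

N = 940; Wₕ = Nₕ/N.
class A: (210/940)²·0.85²/15·(1 − 15/210) = 0.0022322601
class B: (730/940)²·0.95²/166·(1 − 166/730) = 0.0025332927
Sum = 0.0047655528 → 0.0047656.

0.0047656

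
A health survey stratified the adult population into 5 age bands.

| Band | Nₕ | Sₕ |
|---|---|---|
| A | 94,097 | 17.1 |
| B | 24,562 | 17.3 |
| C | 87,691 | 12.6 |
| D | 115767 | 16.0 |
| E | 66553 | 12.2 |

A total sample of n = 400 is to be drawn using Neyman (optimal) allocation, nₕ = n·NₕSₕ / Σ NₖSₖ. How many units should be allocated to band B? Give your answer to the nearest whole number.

29

Σ NₕSₕ = 94097·17.1 + 24562·17.3 + 87691·12.6 + 115767·16.0 + 66553·12.2 = 5803106.5.
Share for B: 424922.6/5803106.5 = 0.07322.
n_B = 400 × 0.07322 = 29.289... → 29.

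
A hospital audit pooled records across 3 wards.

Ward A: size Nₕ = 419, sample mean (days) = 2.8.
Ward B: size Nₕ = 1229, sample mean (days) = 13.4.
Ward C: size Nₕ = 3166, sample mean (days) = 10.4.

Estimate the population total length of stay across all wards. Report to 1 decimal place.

A: 419·2.8 = 1173.2
B: 1229·13.4 = 16468.6
C: 3166·10.4 = 32926.4
τ̂ = Σ Nₕx̄ₕ = 50568.2.

50568.2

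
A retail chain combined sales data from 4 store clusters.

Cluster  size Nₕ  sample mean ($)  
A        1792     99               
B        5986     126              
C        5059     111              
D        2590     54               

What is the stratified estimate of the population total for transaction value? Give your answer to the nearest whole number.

1633053

A: 1792·99 = 177408
B: 5986·126 = 754236
C: 5059·111 = 561549
D: 2590·54 = 139860
τ̂ = Σ Nₕx̄ₕ = 1633053.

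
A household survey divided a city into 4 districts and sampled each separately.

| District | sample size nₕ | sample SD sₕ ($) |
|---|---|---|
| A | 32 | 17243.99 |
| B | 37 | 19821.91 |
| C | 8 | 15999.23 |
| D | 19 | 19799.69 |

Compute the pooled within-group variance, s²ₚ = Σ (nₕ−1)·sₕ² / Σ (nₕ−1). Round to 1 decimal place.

Degrees of freedom: 31 + 36 + 7 + 18 = 92.
Σ(nₕ−1)sₕ² = 31·297355191.1201 + 36·392908116.0481 + 7·255975360.5929 + 18·392027724.0961 = 32211029660.3348.
s²ₚ = 32211029660.3348 / 92 = 350119887.612... → 350119887.6.

350119887.6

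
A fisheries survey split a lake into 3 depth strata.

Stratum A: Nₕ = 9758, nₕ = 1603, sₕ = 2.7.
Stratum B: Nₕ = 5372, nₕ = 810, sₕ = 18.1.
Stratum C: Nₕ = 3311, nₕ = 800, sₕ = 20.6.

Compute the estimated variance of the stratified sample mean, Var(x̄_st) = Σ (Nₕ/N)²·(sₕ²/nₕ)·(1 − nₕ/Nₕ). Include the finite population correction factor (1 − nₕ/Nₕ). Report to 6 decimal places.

N = 18441; Wₕ = Nₕ/N.
stratum A: (9758/18441)²·2.7²/1603·(1 − 1603/9758) = 0.001064167
stratum B: (5372/18441)²·18.1²/810·(1 − 810/5372) = 0.029147042
stratum C: (3311/18441)²·20.6²/800·(1 − 800/3311) = 0.012968251
Sum = 0.043179460 → 0.043179.

0.043179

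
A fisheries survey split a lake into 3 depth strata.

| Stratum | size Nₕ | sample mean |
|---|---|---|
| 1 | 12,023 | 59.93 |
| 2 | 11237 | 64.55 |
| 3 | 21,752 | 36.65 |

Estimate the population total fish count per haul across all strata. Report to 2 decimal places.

1: 12023·59.93 = 720538.39
2: 11237·64.55 = 725348.35
3: 21752·36.65 = 797210.8
τ̂ = Σ Nₕx̄ₕ = 2243097.54.

2243097.54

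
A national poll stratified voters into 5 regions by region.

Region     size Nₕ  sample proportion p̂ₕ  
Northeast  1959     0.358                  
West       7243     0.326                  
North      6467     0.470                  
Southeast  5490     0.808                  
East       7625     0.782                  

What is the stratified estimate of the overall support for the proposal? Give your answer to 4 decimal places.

0.5733

Wₕ = Nₕ/N with N = 28784: 0.0681, 0.2516, 0.2247, 0.1907, 0.2649.
p̂_st = 0.0681·0.358 + 0.2516·0.326 + 0.2247·0.470 + 0.1907·0.808 + 0.2649·0.782 ≈ 0.573259... → 0.5733.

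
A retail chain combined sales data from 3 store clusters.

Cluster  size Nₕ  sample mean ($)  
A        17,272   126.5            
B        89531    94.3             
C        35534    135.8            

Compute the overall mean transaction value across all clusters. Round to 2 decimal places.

N = 17272 + 89531 + 35534 = 142337.
Weight each subgroup mean by Nₕ/N and sum.
Σ Nₕx̄ₕ = 17272·126.5 + 89531·94.3 + 35534·135.8 = 2184908 + 8442773.3 + 4825517.2 = 15453198.5.
Divide by N: 15453198.5 / 142337 = 108.5677... → 108.57.

108.57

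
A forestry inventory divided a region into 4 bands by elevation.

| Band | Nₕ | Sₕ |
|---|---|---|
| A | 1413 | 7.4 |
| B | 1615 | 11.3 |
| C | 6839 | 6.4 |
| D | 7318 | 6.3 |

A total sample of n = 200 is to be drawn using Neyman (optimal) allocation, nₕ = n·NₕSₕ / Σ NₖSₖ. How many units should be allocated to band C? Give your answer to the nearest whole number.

74

Σ NₕSₕ = 1413·7.4 + 1615·11.3 + 6839·6.4 + 7318·6.3 = 118578.7.
Share for C: 43769.6/118578.7 = 0.36912.
n_C = 200 × 0.36912 = 73.824... → 74.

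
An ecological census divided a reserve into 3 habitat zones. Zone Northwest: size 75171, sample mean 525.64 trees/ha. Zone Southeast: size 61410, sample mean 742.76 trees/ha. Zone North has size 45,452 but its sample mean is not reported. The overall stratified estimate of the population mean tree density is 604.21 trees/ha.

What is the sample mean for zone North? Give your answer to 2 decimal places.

N = 75171 + 61410 + 45452 = 182033.
Overall total = μ·N = 604.21·182033 = 109986158.93.
Subtract the known strata: 75171·525.64 + 61410·742.76 = 85125776.04.
Remaining total for zone North: 109986158.93 − 85125776.04 = 24860382.89.
Divide by its size: 24860382.89 / 45452 = 546.9591... → 546.96.

546.96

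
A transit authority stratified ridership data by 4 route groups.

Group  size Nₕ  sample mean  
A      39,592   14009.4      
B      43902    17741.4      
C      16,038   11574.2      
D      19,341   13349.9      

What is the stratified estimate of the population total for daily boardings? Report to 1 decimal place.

1777370543.1

Estimate total by summing Nₕ·x̄ₕ over strata.
39592·14009.4 + 43902·17741.4 + 16038·11574.2 + 19341·13349.9 = 554660164.8 + 778882942.8 + 185627019.6 + 258200415.9 = 1777370543.1.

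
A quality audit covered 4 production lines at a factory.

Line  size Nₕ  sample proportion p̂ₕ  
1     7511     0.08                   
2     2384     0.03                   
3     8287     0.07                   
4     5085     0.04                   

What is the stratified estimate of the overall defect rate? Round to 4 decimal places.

0.0626

N = 7511 + 2384 + 8287 + 5085 = 23267.
Overall proportion = Σ (Nₕ/N)·p̂ₕ.
Σ Nₕp̂ₕ = 600.88 + 71.52 + 580.09 + 203.4 = 1455.89.
1455.89 / 23267 = 0.062573... → 0.0626.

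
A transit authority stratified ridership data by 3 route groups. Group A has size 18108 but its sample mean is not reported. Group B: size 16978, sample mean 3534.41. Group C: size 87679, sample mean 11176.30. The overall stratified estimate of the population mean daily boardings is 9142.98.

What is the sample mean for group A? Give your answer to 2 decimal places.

Σ Nₕx̄ₕ = N·μ, so 18108·x̄_A = 122765·9142.98 − (16978·3534.41 + 87679·11176.30).
= 1122437939.7 − 1039934020.68 = 82503919.02.
x̄_A = 82503919.02 / 18108 = 4556.2138... → 4556.21.

4556.21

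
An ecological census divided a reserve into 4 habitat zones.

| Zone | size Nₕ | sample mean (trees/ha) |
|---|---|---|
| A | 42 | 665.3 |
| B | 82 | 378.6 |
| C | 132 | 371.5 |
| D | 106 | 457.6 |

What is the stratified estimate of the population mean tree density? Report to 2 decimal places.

x̄_st = (Σ Nₕx̄ₕ) / (Σ Nₕ) = (42·665.3 + 82·378.6 + 132·371.5 + 106·457.6) / 362
= 156531.4 / 362 = 432.4072... → 432.41.

432.41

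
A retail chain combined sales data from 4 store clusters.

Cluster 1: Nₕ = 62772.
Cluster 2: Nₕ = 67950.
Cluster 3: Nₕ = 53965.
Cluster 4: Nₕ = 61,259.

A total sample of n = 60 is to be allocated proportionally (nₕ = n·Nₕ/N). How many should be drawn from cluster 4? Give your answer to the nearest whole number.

15

N = 62772 + 67950 + 53965 + 61259 = 245946.
n_4 = 60·61259/245946 = 14.945... → 15.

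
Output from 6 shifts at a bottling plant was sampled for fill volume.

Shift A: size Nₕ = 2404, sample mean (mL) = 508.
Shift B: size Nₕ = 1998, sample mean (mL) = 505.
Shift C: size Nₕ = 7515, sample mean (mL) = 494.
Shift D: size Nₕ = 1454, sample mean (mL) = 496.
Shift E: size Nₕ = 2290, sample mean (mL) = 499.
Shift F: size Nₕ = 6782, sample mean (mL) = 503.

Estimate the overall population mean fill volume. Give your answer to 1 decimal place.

N = 22443; weights Wₕ = Nₕ/N = (0.1071, 0.0890, 0.3348, 0.0648, 0.1020, 0.3022).
x̄_st = Σ Wₕ·x̄ₕ = 0.1071·508 + 0.0890·505 + 0.3348·494 + 0.0648·496 + 0.1020·499 + 0.3022·503 ≈ 499.838...
→ 499.8.

499.8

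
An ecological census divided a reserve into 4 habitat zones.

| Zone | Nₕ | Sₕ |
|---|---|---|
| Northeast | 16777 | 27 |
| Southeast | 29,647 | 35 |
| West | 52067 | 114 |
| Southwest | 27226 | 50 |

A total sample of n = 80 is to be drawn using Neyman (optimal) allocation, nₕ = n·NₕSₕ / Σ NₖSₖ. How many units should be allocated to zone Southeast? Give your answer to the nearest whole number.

9

Northeast: NₕSₕ = 16777·27 = 452979
Southeast: NₕSₕ = 29647·35 = 1037645
West: NₕSₕ = 52067·114 = 5935638
Southwest: NₕSₕ = 27226·50 = 1361300
Σ NₕSₕ = 8787562.
n_Southeast = 80·1037645/8787562 = 9.446... → 9.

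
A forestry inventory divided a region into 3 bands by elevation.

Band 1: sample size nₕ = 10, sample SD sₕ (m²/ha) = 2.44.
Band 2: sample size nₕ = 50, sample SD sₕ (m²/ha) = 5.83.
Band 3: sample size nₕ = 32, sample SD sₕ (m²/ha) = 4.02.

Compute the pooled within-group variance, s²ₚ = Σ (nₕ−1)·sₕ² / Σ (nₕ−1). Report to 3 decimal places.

1: (10−1)·2.44² = 9·5.9536 = 53.5824
2: (50−1)·5.83² = 49·33.9889 = 1665.4561
3: (32−1)·4.02² = 31·16.1604 = 500.9724
Numerator = 2220.0109; denominator = Σ(nₕ−1) = 89.
s²ₚ = 2220.0109/89 = 24.94394... → 24.944.

24.944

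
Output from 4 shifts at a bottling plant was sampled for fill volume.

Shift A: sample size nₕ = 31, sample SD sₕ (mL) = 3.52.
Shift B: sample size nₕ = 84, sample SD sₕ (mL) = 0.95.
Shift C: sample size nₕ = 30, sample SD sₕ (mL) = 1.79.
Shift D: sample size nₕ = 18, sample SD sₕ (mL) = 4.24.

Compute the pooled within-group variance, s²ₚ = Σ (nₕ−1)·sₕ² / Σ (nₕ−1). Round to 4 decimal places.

Degrees of freedom: 30 + 83 + 29 + 17 = 159.
Σ(nₕ−1)sₕ² = 30·12.3904 + 83·0.9025 + 29·3.2041 + 17·17.9776 = 845.1576.
s²ₚ = 845.1576 / 159 = 5.315457... → 5.3155.

5.3155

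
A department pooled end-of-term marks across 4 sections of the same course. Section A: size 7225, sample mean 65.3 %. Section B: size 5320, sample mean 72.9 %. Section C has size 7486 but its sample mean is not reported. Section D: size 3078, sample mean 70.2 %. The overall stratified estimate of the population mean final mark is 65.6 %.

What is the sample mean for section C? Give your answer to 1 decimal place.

58.8

Σ Nₕx̄ₕ = N·μ, so 7486·x̄_C = 23109·65.6 − (7225·65.3 + 5320·72.9 + 3078·70.2).
= 1515950.4 − 1075696.1 = 440254.3.
x̄_C = 440254.3 / 7486 = 58.810... → 58.8.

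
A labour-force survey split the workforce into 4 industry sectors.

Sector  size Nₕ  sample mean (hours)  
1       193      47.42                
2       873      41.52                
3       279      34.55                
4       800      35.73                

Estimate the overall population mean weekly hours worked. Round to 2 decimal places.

N = 2145; weights Wₕ = Nₕ/N = (0.0900, 0.4070, 0.1301, 0.3730).
x̄_st = Σ Wₕ·x̄ₕ = 0.0900·47.42 + 0.4070·41.52 + 0.1301·34.55 + 0.3730·35.73 ≈ 38.9848...
→ 38.98.

38.98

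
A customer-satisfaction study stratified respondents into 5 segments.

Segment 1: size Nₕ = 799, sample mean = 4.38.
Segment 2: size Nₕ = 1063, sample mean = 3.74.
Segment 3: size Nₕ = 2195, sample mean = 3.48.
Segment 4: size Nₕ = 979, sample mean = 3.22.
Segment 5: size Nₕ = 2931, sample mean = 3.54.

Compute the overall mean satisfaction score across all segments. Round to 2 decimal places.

x̄_st = (Σ Nₕx̄ₕ) / (Σ Nₕ) = (799·4.38 + 1063·3.74 + 2195·3.48 + 979·3.22 + 2931·3.54) / 7967
= 28641.96 / 7967 = 3.5951... → 3.60.

3.60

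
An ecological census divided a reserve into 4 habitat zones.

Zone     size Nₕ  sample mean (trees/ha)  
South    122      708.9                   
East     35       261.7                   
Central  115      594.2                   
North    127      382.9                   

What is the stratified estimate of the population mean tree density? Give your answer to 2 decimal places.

N = 399; weights Wₕ = Nₕ/N = (0.3058, 0.0877, 0.2882, 0.3183).
x̄_st = Σ Wₕ·x̄ₕ = 0.3058·708.9 + 0.0877·261.7 + 0.2882·594.2 + 0.3183·382.9 ≈ 532.8486...
→ 532.85.

532.85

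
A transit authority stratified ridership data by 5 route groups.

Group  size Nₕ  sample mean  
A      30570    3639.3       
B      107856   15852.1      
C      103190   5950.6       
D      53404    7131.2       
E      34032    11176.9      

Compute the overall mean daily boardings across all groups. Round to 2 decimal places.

9713.50

x̄_st = (Σ Nₕx̄ₕ) / (Σ Nₕ) = (30570·3639.3 + 107856·15852.1 + 103190·5950.6 + 53404·7131.2 + 34032·11176.9) / 329052
= 3196246778.2 / 329052 = 9713.5005... → 9713.50.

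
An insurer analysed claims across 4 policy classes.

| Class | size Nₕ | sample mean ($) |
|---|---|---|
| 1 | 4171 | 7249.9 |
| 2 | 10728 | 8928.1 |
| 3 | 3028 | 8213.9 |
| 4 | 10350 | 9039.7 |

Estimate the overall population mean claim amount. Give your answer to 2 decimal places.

N = 4171 + 10728 + 3028 + 10350 = 28277.
The stratified mean weights each stratum mean by its population share Nₕ/N.
Σ Nₕx̄ₕ = 4171·7249.9 + 10728·8928.1 + 3028·8213.9 + 10350·9039.7 = 30239332.9 + 95780656.8 + 24871689.2 + 93560895 = 244452573.9.
Divide by N: 244452573.9 / 28277 = 8644.9260... → 8644.93.

8644.93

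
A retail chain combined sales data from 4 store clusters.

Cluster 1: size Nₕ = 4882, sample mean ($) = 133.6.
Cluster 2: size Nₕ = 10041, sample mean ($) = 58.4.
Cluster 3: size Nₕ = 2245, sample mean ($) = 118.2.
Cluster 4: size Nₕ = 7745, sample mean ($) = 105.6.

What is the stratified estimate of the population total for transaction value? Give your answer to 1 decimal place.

Population total = Σ Nₕ·x̄ₕ (each stratum's size times its mean).
4882·133.6 + 10041·58.4 + 2245·118.2 + 7745·105.6 = 652235.2 + 586394.4 + 265359 + 817872 = 2321860.6.

2321860.6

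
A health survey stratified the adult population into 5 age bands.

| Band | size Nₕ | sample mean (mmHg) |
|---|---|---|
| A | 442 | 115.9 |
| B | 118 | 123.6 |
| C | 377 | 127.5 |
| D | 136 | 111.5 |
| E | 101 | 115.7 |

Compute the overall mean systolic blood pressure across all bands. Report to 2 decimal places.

119.87

x̄_st = (Σ Nₕx̄ₕ) / (Σ Nₕ) = (442·115.9 + 118·123.6 + 377·127.5 + 136·111.5 + 101·115.7) / 1174
= 140729.8 / 1174 = 119.8721... → 119.87.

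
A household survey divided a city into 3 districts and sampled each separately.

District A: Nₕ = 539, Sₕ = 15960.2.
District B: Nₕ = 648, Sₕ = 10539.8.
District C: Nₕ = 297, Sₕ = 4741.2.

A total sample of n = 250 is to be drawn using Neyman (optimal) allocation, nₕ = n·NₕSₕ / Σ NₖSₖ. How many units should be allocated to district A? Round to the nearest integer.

128

A: NₕSₕ = 539·15960.2 = 8602547.8
B: NₕSₕ = 648·10539.8 = 6829790.4
C: NₕSₕ = 297·4741.2 = 1408136.4
Σ NₕSₕ = 16840474.6.
n_A = 250·8602547.8/16840474.6 = 127.706... → 128.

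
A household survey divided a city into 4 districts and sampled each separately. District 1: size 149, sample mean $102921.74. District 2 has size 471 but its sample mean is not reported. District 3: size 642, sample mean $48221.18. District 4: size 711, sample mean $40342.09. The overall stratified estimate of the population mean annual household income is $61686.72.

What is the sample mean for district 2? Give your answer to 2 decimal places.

N = 149 + 471 + 642 + 711 = 1973.
Overall total = μ·N = 61686.72·1973 = 121707898.56.
Subtract the known strata: 149·102921.74 + 642·48221.18 + 711·40342.09 = 74976562.81.
Remaining total for district 2: 121707898.56 − 74976562.81 = 46731335.75.
Divide by its size: 46731335.75 / 471 = 99217.2734... → 99217.27.

99217.27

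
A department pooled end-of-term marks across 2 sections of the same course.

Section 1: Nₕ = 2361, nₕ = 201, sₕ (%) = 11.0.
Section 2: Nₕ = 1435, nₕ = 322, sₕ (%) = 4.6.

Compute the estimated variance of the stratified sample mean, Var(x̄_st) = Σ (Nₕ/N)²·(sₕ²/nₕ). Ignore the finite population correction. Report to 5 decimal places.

N = 3796; Wₕ = Nₕ/N.
section 1: (2361/3796)²·11.0²/201 = 0.23287822
section 2: (1435/3796)²·4.6²/322 = 0.00939099
Sum = 0.24226921 → 0.24227.

0.24227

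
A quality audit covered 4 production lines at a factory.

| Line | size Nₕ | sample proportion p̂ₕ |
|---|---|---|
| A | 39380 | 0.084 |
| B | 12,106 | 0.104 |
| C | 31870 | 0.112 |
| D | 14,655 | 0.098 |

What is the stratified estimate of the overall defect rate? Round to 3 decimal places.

N = 39380 + 12106 + 31870 + 14655 = 98011.
Overall proportion = Σ (Nₕ/N)·p̂ₕ.
Σ Nₕp̂ₕ = 3307.92 + 1259.024 + 3569.44 + 1436.19 = 9572.574.
9572.574 / 98011 = 0.09767... → 0.098.

0.098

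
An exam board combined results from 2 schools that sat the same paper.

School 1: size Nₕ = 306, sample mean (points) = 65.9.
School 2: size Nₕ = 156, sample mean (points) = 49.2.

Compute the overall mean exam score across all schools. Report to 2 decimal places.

60.26

x̄_st = (Σ Nₕx̄ₕ) / (Σ Nₕ) = (306·65.9 + 156·49.2) / 462
= 27840.6 / 462 = 60.2610... → 60.26.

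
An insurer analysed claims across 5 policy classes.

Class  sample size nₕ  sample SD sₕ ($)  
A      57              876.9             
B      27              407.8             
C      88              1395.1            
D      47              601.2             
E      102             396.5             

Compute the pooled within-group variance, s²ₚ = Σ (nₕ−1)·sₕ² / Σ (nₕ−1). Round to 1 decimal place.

A: (57−1)·876.9² = 56·768953.61 = 43061402.16
B: (27−1)·407.8² = 26·166300.84 = 4323821.84
C: (88−1)·1395.1² = 87·1946304.01 = 169328448.87
D: (47−1)·601.2² = 46·361441.44 = 16626306.24
E: (102−1)·396.5² = 101·157212.25 = 15878437.25
Numerator = 249218416.36; denominator = Σ(nₕ−1) = 316.
s²ₚ = 249218416.36/316 = 788665.875... → 788665.9.

788665.9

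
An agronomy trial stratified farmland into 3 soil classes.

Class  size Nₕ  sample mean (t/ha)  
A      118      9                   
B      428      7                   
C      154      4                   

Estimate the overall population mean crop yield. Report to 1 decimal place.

6.7

N = 118 + 428 + 154 = 700.
Weight each subgroup mean by Nₕ/N and sum.
Σ Nₕx̄ₕ = 118·9 + 428·7 + 154·4 = 1062 + 2996 + 616 = 4674.
Divide by N: 4674 / 700 = 6.677... → 6.7.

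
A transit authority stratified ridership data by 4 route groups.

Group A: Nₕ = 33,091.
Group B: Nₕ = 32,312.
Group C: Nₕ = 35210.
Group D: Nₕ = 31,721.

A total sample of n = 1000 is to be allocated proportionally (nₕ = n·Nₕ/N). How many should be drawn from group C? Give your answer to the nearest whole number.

Share of group C = 35210/132334 = 0.26607.
Allocate 1000 × 0.26607 = 266.069... → 266.

266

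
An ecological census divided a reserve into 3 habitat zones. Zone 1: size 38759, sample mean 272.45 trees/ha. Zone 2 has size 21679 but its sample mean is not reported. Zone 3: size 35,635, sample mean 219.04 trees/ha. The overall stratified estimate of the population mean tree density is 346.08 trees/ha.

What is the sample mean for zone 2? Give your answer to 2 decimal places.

N = 38759 + 21679 + 35635 = 96073.
Overall total = μ·N = 346.08·96073 = 33248943.84.
Subtract the known strata: 38759·272.45 + 35635·219.04 = 18365379.95.
Remaining total for zone 2: 33248943.84 − 18365379.95 = 14883563.89.
Divide by its size: 14883563.89 / 21679 = 686.5429... → 686.54.

686.54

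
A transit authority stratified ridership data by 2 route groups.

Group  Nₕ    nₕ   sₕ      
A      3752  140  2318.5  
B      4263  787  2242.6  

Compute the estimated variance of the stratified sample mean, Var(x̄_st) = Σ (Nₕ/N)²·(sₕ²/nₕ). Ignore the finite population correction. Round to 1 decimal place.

10221.9

N = 8015. Term for each stratum: Wₕ²sₕ²/nₕ.
Var(x̄_st) = 8414.0438 + 1807.8089 = 10221.8527 → 10221.9.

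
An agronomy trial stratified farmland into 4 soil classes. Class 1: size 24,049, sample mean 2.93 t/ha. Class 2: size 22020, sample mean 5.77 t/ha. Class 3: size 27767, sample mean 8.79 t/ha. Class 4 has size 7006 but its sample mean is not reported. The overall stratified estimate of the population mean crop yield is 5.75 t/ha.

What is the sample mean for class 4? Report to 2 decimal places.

3.32

N = 24049 + 22020 + 27767 + 7006 = 80842.
Overall total = μ·N = 5.75·80842 = 464841.5.
Subtract the known strata: 24049·2.93 + 22020·5.77 + 27767·8.79 = 441590.9.
Remaining total for class 4: 464841.5 − 441590.9 = 23250.6.
Divide by its size: 23250.6 / 7006 = 3.3187... → 3.32.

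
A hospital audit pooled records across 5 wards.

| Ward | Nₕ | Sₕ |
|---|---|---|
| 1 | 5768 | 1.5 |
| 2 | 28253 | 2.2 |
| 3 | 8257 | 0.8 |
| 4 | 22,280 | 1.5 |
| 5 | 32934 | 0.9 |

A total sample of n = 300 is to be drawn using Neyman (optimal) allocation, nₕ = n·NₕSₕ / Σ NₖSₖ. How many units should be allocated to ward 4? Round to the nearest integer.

71

Σ NₕSₕ = 5768·1.5 + 28253·2.2 + 8257·0.8 + 22280·1.5 + 32934·0.9 = 140474.8.
Share for 4: 33420/140474.8 = 0.23791.
n_4 = 300 × 0.23791 = 71.372... → 71.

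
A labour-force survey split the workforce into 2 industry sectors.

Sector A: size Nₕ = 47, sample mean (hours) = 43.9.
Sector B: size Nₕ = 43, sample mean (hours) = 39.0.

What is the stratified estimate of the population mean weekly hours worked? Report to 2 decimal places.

N = 47 + 43 = 90.
Weight each subgroup mean by Nₕ/N and sum.
Σ Nₕx̄ₕ = 47·43.9 + 43·39.0 = 2063.3 + 1677 = 3740.3.
Divide by N: 3740.3 / 90 = 41.5589... → 41.56.

41.56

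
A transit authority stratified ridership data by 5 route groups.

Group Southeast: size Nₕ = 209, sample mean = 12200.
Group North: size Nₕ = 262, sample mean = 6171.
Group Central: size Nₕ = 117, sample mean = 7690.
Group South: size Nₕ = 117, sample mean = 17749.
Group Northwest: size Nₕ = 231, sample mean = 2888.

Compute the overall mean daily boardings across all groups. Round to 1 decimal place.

N = 209 + 262 + 117 + 117 + 231 = 936.
Overall mean = Σ (Nₕ/N)·x̄ₕ — weight by population share, not a simple average.
Σ Nₕx̄ₕ = 209·12200 + 262·6171 + 117·7690 + 117·17749 + 231·2888 = 2549800 + 1616802 + 899730 + 2076633 + 667128 = 7810093.
Divide by N: 7810093 / 936 = 8344.116... → 8344.1.

8344.1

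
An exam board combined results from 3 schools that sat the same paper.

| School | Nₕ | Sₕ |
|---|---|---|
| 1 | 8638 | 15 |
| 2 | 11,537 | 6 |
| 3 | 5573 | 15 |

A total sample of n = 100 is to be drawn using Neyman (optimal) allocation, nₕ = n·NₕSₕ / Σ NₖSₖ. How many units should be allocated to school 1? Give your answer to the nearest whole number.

46

1: NₕSₕ = 8638·15 = 129570
2: NₕSₕ = 11537·6 = 69222
3: NₕSₕ = 5573·15 = 83595
Σ NₕSₕ = 282387.
n_1 = 100·129570/282387 = 45.884... → 46.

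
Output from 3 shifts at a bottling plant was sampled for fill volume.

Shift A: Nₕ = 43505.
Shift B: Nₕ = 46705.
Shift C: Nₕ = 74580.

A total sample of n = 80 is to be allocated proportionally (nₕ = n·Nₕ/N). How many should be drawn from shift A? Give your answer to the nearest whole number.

21

Share of shift A = 43505/164790 = 0.26400.
Allocate 80 × 0.26400 = 21.120... → 21.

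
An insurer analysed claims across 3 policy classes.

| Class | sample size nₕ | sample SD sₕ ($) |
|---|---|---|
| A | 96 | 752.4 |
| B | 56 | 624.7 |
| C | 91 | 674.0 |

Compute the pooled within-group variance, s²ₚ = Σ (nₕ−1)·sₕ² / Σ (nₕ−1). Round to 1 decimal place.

Degrees of freedom: 95 + 55 + 90 = 240.
Σ(nₕ−1)sₕ² = 95·566105.76 + 55·390250.09 + 90·454276 = 116128642.15.
s²ₚ = 116128642.15 / 240 = 483869.342... → 483869.3.

483869.3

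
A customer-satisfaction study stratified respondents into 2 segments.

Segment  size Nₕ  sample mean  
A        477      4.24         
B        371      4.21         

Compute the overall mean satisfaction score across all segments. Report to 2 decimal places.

x̄_st = (Σ Nₕx̄ₕ) / (Σ Nₕ) = (477·4.24 + 371·4.21) / 848
= 3584.39 / 848 = 4.2269... → 4.23.

4.23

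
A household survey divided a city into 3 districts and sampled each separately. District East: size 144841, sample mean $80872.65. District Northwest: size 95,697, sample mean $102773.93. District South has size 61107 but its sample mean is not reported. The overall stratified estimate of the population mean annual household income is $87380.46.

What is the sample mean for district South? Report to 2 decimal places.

78698.78

Σ Nₕx̄ₕ = N·μ, so 61107·x̄_South = 301645·87380.46 − (144841·80872.65 + 95697·102773.93).
= 26357878856.7 − 21548832277.86 = 4809046578.84.
x̄_South = 4809046578.84 / 61107 = 78698.7838... → 78698.78.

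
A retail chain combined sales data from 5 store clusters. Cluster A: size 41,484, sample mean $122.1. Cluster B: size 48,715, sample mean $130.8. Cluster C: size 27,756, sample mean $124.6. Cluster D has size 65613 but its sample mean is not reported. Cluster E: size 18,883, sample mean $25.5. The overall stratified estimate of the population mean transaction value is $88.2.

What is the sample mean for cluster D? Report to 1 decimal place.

N = 41484 + 48715 + 27756 + 65613 + 18883 = 202451.
Overall total = μ·N = 88.2·202451 = 17856178.2.
Subtract the known strata: 41484·122.1 + 48715·130.8 + 27756·124.6 + 18883·25.5 = 15377032.5.
Remaining total for cluster D: 17856178.2 − 15377032.5 = 2479145.7.
Divide by its size: 2479145.7 / 65613 = 37.784... → 37.8.

37.8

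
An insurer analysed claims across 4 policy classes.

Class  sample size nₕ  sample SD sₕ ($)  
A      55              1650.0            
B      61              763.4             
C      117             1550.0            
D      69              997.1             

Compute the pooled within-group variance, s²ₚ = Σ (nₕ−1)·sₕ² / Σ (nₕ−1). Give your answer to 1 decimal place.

1772744.8

A: (55−1)·1650.0² = 54·2722500 = 147015000
B: (61−1)·763.4² = 60·582779.56 = 34966773.6
C: (117−1)·1550.0² = 116·2402500 = 278690000
D: (69−1)·997.1² = 68·994208.41 = 67606171.88
Numerator = 528277945.48; denominator = Σ(nₕ−1) = 298.
s²ₚ = 528277945.48/298 = 1772744.783... → 1772744.8.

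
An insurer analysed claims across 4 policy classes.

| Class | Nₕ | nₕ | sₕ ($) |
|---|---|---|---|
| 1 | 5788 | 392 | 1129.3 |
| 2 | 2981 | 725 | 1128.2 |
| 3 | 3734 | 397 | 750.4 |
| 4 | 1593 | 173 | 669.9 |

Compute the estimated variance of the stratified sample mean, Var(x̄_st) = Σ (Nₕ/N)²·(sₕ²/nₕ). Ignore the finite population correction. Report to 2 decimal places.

N = 14096; Wₕ = Nₕ/N.
class 1: (5788/14096)²·1129.3²/392 = 548.52680
class 2: (2981/14096)²·1128.2²/725 = 78.51748
class 3: (3734/14096)²·750.4²/397 = 99.52954
class 4: (1593/14096)²·669.9²/173 = 33.12940
Sum = 759.70322 → 759.70.

759.70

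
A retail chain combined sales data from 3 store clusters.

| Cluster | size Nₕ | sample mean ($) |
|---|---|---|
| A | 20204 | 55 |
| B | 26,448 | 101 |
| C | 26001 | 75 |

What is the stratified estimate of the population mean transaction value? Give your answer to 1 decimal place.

x̄_st = (Σ Nₕx̄ₕ) / (Σ Nₕ) = (20204·55 + 26448·101 + 26001·75) / 72653
= 5732543 / 72653 = 78.903... → 78.9.

78.9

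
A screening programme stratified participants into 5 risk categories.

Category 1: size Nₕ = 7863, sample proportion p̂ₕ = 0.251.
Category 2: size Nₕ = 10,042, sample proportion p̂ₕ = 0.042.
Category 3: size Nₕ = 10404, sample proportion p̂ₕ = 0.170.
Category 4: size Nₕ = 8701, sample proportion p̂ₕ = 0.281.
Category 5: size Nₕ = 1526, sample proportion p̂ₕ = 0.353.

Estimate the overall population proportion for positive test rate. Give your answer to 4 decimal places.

N = 7863 + 10042 + 10404 + 8701 + 1526 = 38536.
Overall proportion = Σ (Nₕ/N)·p̂ₕ.
Σ Nₕp̂ₕ = 1973.613 + 421.764 + 1768.68 + 2444.981 + 538.678 = 7147.716.
7147.716 / 38536 = 0.185482... → 0.1855.

0.1855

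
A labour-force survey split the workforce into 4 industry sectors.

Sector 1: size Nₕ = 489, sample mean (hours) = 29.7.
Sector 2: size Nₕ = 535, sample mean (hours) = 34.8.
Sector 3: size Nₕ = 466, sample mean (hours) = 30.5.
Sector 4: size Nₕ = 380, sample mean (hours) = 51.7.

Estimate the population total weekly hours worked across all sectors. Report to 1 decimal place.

67000.3

Population total = Σ Nₕ·x̄ₕ (each stratum's size times its mean).
489·29.7 + 535·34.8 + 466·30.5 + 380·51.7 = 14523.3 + 18618 + 14213 + 19646 = 67000.3.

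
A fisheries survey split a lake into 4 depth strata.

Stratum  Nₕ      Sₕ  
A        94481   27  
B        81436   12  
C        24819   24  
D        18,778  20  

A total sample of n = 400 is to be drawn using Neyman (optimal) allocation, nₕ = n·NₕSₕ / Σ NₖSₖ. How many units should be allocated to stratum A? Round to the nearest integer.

A: NₕSₕ = 94481·27 = 2550987
B: NₕSₕ = 81436·12 = 977232
C: NₕSₕ = 24819·24 = 595656
D: NₕSₕ = 18778·20 = 375560
Σ NₕSₕ = 4499435.
n_A = 400·2550987/4499435 = 226.783... → 227.

227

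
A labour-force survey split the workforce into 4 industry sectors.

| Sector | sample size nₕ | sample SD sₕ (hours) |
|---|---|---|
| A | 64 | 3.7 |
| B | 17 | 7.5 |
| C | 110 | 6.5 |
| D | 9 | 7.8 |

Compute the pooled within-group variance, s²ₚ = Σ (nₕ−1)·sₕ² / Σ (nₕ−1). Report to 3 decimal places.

A: (64−1)·3.7² = 63·13.69 = 862.47
B: (17−1)·7.5² = 16·56.25 = 900
C: (110−1)·6.5² = 109·42.25 = 4605.25
D: (9−1)·7.8² = 8·60.84 = 486.72
Numerator = 6854.44; denominator = Σ(nₕ−1) = 196.
s²ₚ = 6854.44/196 = 34.97163... → 34.972.

34.972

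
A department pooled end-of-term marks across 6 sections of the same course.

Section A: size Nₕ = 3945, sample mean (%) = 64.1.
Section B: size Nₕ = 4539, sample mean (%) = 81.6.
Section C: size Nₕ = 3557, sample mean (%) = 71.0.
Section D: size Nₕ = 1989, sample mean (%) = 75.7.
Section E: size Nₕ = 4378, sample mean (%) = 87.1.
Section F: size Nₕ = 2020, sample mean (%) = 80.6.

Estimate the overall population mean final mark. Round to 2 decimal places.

76.88

N = 20428; weights Wₕ = Nₕ/N = (0.1931, 0.2222, 0.1741, 0.0974, 0.2143, 0.0989).
x̄_st = Σ Wₕ·x̄ₕ = 0.1931·64.1 + 0.2222·81.6 + 0.1741·71.0 + 0.0974·75.7 + 0.2143·87.1 + 0.0989·80.6 ≈ 76.8801...
→ 76.88.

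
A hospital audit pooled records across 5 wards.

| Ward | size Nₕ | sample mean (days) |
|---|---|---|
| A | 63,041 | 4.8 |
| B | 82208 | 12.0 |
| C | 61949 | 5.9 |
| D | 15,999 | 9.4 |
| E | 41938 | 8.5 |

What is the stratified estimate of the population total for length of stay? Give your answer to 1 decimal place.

A: 63041·4.8 = 302596.8
B: 82208·12.0 = 986496
C: 61949·5.9 = 365499.1
D: 15999·9.4 = 150390.6
E: 41938·8.5 = 356473
τ̂ = Σ Nₕx̄ₕ = 2161455.5.

2161455.5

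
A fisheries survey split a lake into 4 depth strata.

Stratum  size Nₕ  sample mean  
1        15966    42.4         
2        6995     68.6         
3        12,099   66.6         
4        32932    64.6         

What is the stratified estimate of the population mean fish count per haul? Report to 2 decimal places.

N = 67992; weights Wₕ = Nₕ/N = (0.2348, 0.1029, 0.1779, 0.4844).
x̄_st = Σ Wₕ·x̄ₕ = 0.2348·42.4 + 0.1029·68.6 + 0.1779·66.6 + 0.4844·64.6 ≈ 60.1544...
→ 60.15.

60.15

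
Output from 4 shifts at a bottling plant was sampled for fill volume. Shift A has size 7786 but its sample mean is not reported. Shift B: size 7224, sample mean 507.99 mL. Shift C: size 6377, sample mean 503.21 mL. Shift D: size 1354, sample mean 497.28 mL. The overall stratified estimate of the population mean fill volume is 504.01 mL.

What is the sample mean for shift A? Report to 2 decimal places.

Σ Nₕx̄ₕ = N·μ, so 7786·x̄_A = 22741·504.01 − (7224·507.99 + 6377·503.21 + 1354·497.28).
= 11461691.41 − 7552007.05 = 3909684.36.
x̄_A = 3909684.36 / 7786 = 502.1429... → 502.14.

502.14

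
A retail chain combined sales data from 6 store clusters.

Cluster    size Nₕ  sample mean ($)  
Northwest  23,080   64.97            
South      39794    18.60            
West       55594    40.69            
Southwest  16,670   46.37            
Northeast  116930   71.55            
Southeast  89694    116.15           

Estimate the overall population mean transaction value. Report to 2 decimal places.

70.40

x̄_st = (Σ Nₕx̄ₕ) / (Σ Nₕ) = (23080·64.97 + 39794·18.60 + 55594·40.69 + 16670·46.37 + 116930·71.55 + 89694·116.15) / 341762
= 24059083.36 / 341762 = 70.3972... → 70.40.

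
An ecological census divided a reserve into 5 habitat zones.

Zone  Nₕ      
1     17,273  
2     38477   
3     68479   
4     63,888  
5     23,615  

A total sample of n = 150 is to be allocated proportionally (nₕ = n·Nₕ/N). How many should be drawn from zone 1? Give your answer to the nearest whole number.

12

N = 17273 + 38477 + 68479 + 63888 + 23615 = 211732.
n_1 = 150·17273/211732 = 12.237... → 12.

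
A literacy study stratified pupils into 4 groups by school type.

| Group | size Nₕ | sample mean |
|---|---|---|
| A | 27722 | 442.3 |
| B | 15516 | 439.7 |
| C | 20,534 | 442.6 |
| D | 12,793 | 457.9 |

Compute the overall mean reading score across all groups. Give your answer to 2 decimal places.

x̄_st = (Σ Nₕx̄ₕ) / (Σ Nₕ) = (27722·442.3 + 15516·439.7 + 20534·442.6 + 12793·457.9) / 76565
= 34030088.9 / 76565 = 444.4601... → 444.46.

444.46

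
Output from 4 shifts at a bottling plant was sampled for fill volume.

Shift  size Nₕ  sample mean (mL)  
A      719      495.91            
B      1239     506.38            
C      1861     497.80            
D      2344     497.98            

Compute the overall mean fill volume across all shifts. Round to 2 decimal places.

499.37

N = 6163; weights Wₕ = Nₕ/N = (0.1167, 0.2010, 0.3020, 0.3803).
x̄_st = Σ Wₕ·x̄ₕ = 0.1167·495.91 + 0.2010·506.38 + 0.3020·497.80 + 0.3803·497.98 ≈ 499.3729...
→ 499.37.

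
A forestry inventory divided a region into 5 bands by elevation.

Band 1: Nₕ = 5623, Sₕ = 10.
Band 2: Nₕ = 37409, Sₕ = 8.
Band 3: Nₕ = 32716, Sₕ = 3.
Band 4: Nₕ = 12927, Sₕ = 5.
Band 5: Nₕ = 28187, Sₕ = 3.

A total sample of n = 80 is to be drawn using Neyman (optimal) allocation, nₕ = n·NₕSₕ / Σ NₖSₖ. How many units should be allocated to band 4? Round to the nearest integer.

9

1: NₕSₕ = 5623·10 = 56230
2: NₕSₕ = 37409·8 = 299272
3: NₕSₕ = 32716·3 = 98148
4: NₕSₕ = 12927·5 = 64635
5: NₕSₕ = 28187·3 = 84561
Σ NₕSₕ = 602846.
n_4 = 80·64635/602846 = 8.577... → 9.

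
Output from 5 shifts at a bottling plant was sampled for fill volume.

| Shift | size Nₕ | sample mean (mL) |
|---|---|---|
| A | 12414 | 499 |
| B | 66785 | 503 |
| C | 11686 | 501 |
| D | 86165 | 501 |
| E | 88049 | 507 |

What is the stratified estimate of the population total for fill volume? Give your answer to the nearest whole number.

A: 12414·499 = 6194586
B: 66785·503 = 33592855
C: 11686·501 = 5854686
D: 86165·501 = 43168665
E: 88049·507 = 44640843
τ̂ = Σ Nₕx̄ₕ = 133451635.

133451635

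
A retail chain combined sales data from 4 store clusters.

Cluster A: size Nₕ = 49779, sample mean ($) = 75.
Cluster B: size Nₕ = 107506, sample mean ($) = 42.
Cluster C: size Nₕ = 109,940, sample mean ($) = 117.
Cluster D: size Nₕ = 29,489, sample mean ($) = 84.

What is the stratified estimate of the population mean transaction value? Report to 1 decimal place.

N = 49779 + 107506 + 109940 + 29489 = 296714.
Overall mean = Σ (Nₕ/N)·x̄ₕ — weight by population share, not a simple average.
Σ Nₕx̄ₕ = 49779·75 + 107506·42 + 109940·117 + 29489·84 = 3733425 + 4515252 + 12862980 + 2477076 = 23588733.
Divide by N: 23588733 / 296714 = 79.500... → 79.5.

79.5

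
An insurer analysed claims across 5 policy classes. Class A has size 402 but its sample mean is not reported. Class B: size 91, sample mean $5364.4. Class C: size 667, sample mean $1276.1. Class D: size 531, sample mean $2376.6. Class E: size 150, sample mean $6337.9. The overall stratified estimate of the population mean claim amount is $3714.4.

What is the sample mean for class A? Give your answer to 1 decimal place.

8174.7

N = 402 + 91 + 667 + 531 + 150 = 1841.
Overall total = μ·N = 3714.4·1841 = 6838210.4.
Subtract the known strata: 91·5364.4 + 667·1276.1 + 531·2376.6 + 150·6337.9 = 3551978.7.
Remaining total for class A: 6838210.4 − 3551978.7 = 3286231.7.
Divide by its size: 3286231.7 / 402 = 8174.706... → 8174.7.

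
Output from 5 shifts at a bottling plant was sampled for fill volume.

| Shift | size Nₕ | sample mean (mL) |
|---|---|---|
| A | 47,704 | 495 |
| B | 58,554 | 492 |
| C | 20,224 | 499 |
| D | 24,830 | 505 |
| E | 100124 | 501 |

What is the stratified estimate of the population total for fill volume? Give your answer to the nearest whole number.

A: 47704·495 = 23613480
B: 58554·492 = 28808568
C: 20224·499 = 10091776
D: 24830·505 = 12539150
E: 100124·501 = 50162124
τ̂ = Σ Nₕx̄ₕ = 125215098.

125215098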